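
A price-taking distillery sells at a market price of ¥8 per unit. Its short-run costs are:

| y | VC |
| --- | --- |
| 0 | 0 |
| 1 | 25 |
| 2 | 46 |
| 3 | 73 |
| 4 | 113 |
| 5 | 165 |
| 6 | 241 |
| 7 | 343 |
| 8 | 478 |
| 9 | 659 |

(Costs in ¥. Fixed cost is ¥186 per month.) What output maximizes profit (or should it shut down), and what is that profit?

Compute π = P·y − TC at each output: y=0: -186; y=1: -203; y=2: -216; y=3: -235; y=4: -267; y=5: -311; y=6: -379; y=7: -473; y=8: -600; y=9: -773.
Profit is highest at y = 0. Equivalently, the lowest AVC in the table is 46/2 ≈ ¥23 at y = 2, and P = ¥8 falls below it — price never covers variable cost, so the firm shuts down and loses only its fixed cost.

y = 0 (shut down); profit = -¥186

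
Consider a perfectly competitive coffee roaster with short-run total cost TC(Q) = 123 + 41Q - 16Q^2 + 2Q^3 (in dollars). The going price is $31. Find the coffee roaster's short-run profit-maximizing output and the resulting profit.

Profit = -$23 at Q = 5

AVC = 41 - 16Q + 2Q^2; min AVC = $9 at Q = 4. Since P = $31 ≥ min AVC, the firm produces.
With MC = 41 - 32Q + 6Q^2, P = MC on the upward-sloping part at Q* = 5.
TR = 31·5 = 155. TC = 123 + 55 = 178. Profit = 155 − 178 = -$23.
By producing, the firm covers all variable cost plus $100 of fixed cost; shutting down would lose the full $123.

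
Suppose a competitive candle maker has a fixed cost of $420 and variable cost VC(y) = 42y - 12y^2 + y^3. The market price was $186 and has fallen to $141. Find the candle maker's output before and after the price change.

Output falls from 12 to 11

AVC = 42 - 12y + y^2, minimized at y = 6 where min AVC = $6. MC = 42 - 24y + 3y^2.
At P = $186 ≥ min AVC, set P = MC on the rising branch: y = 12.
At P = $141 ≥ min AVC, set P = MC: y = 11. The firm stays open but cuts output.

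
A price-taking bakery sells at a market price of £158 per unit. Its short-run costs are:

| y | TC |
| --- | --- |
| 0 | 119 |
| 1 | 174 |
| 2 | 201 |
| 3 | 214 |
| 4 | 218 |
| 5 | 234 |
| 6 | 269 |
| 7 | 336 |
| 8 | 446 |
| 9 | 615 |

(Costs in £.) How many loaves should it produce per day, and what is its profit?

Tabulate TR − TC: y=0: -119; y=1: -16; y=2: 115; y=3: 260; y=4: 414; y=5: 556; y=6: 679; y=7: 770; y=8: 818; y=9: 807.
Profit is maximized at y = 8. AVC there is 327/8 = £40.88 ≤ P, so producing beats shutting down (which would give -£119).

y = 8; profit = £818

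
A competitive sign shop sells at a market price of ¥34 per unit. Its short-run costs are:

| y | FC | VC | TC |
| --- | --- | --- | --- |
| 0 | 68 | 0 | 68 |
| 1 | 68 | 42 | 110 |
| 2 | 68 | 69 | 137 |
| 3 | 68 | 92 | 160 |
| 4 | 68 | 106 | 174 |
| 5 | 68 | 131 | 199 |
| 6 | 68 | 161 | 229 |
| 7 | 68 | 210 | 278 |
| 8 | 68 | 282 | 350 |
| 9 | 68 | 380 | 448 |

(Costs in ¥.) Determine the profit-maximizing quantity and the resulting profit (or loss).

Tabulate TR − TC: y=0: -68; y=1: -76; y=2: -69; y=3: -58; y=4: -38; y=5: -29; y=6: -25; y=7: -40; y=8: -78; y=9: -142.
Profit is maximized at y = 6. AVC there is 161/6 = ¥26.83 ≤ P, so producing beats shutting down (which would give -¥68).

y = 6; profit = -¥25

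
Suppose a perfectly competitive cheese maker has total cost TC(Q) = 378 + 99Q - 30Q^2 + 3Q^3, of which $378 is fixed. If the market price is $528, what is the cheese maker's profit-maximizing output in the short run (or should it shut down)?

Variable cost is VC = 99Q - 30Q^2 + 3Q^3, so AVC = VC/Q = 99 - 30Q + 3Q^2 and MC = dTC/dQ = 99 - 60Q + 9Q^2.
The AVC parabola has its vertex at Q = 30/6 = 5, where AVC = 99 - 30·5 + 3·5^2 = $24.
Because $528 ≥ $24, revenue can cover variable cost; the firm operates.
P = MC gives -429 - 60Q + 9Q^2 = 0, with roots -13/3 and 11. Take the larger (rising MC): Q* = 11.
Check: AVC at Q = 11 is $132 ≤ P, so revenue covers variable cost.
Profit = P·Q − TC = 528·11 − 1830 = $3978.

Produce at Q = 11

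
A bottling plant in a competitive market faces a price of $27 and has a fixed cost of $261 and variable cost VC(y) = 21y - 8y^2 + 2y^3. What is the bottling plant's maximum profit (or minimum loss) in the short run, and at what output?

AVC = 21 - 8y + 2y^2; min AVC = $13 at y = 2. Since P = $27 ≥ min AVC, the firm produces.
With MC = 21 - 16y + 6y^2, P = MC on the upward-sloping part at y* = 3.
TR = 27·3 = 81. TC = 261 + 45 = 306. Profit = 81 − 306 = -$225.
By producing, the firm covers all variable cost plus $36 of fixed cost; shutting down would lose the full $261.

Profit = -$225 at y = 3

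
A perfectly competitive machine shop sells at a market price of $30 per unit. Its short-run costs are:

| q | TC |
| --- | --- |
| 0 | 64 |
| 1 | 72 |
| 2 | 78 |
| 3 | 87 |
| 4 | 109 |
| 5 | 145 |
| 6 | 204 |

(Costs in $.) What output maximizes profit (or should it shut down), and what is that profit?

q = 4; profit = $11

Compute π = P·q − TC at each output: q=0: -64; q=1: -42; q=2: -18; q=3: 3; q=4: 11; q=5: 5; q=6: -24.
Profit is maximized at q = 4. AVC there is 45/4 = $11.25 ≤ P, so producing beats shutting down (which would give -$64).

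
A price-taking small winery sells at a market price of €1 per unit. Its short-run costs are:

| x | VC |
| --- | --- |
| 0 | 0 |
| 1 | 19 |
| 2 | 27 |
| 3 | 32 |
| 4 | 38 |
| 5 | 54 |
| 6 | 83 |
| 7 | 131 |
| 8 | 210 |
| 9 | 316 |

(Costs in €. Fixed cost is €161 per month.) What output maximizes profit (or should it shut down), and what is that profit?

Profit at each row (π = 1x − TC): x=0: -161; x=1: -179; x=2: -186; x=3: -190; x=4: -195; x=5: -210; x=6: -238; x=7: -285; x=8: -363; x=9: -468.
Profit is highest at x = 0. Equivalently, the lowest AVC in the table is 38/4 ≈ €9.50 at x = 4, and P = €1 falls below it — price never covers variable cost, so the firm shuts down and loses only its fixed cost.

x = 0 (shut down); profit = -€161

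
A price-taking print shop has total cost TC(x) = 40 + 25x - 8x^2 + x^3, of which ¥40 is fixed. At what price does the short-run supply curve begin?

The shutdown price is the minimum of AVC. VC = 25x - 8x^2 + x^3, so AVC = 25 - 8x + x^2.
dAVC/dx = -8 + 2x = 0 gives x = 4. min AVC = 25 - 8·4 + 4^2 = 9.
For P < ¥9 the firm produces nothing.

¥9 per unit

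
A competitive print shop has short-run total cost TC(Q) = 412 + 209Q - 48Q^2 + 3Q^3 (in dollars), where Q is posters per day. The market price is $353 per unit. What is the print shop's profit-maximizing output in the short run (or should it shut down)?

From TC, MC = TC'(Q) = 209 - 96Q + 9Q^2 and AVC = VC/Q = 209 - 48Q + 3Q^2.
AVC hits its minimum where MC = AVC, at Q = 8, giving min AVC = 209 - 48·8 + 3·8^2 = $17.
P = $353 exceeds min AVC = $17, so the firm stays open.
Solving P = MC: -144 - 96Q + 9Q^2 = 0 ⇒ Q = -4/3 or 12. On the upward-sloping branch, Q* = 12.
Check: AVC at Q = 12 is $65 ≤ P, so revenue covers variable cost.
Profit = P·Q − TC = 353·12 − 1192 = $3044.

Produce at Q = 12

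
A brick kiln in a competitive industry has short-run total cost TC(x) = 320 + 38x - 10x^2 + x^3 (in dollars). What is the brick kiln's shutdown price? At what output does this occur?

The shutdown price is the minimum of AVC. VC = 38x - 10x^2 + x^3, so AVC = 38 - 10x + x^2.
At the minimum of AVC, MC = AVC. MC = 38 - 20x + 3x^2; setting MC = AVC gives 2x^2 - 10x = 0, so x = 5. min AVC = 13.
The firm shuts down for any P below $13.

$13 per unit, at x = 5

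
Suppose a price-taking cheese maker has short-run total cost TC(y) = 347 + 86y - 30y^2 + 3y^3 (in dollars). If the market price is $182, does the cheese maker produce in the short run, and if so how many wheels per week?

Strip out fixed cost: VC = 86y - 30y^2 + 3y^3. Then AVC = 86 - 30y + 3y^2 and MC = 86 - 60y + 9y^2.
The AVC parabola has its vertex at y = 30/6 = 5, where AVC = 86 - 30·5 + 3·5^2 = $11.
P = $182 exceeds min AVC = $11, so the firm stays open.
Solving P = MC: -96 - 60y + 9y^2 = 0 ⇒ y = -4/3 or 8. On the upward-sloping branch, y* = 8.
Check: AVC at y = 8 is $38 ≤ P, so revenue covers variable cost.
Profit = P·y − TC = 182·8 − 651 = $805.

Produce at y = 8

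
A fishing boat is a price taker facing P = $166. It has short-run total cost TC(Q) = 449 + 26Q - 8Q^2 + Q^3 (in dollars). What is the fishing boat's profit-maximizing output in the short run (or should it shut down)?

From TC, MC = TC'(Q) = 26 - 16Q + 3Q^2 and AVC = VC/Q = 26 - 8Q + Q^2.
The AVC parabola has its vertex at Q = 8/2 = 4, where AVC = 26 - 8·4 + 4^2 = $10.
Since P = $166 ≥ min AVC = $10, price covers variable cost and the firm should produce.
Set P = MC: 166 = 26 - 16Q + 3Q^2 → -140 - 16Q + 3Q^2 = 0. The roots are Q = -14/3 and Q = 10; the profit-maximizing output is on the rising part of MC, so Q* = 10.
Check: AVC at Q = 10 is $46 ≤ P, so revenue covers variable cost.
Profit = P·Q − TC = 166·10 − 909 = $751.

Produce at Q = 10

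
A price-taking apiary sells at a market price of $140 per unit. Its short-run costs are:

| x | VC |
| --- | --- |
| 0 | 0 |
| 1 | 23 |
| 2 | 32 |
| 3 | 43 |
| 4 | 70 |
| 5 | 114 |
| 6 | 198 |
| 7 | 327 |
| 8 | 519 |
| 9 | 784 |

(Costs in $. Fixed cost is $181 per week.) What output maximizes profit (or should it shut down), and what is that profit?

Profit at each row (π = 140x − TC): x=0: -181; x=1: -64; x=2: 67; x=3: 196; x=4: 309; x=5: 405; x=6: 461; x=7: 472; x=8: 420; x=9: 295.
Profit is maximized at x = 7. AVC there is 327/7 = $46.71 ≤ P, so producing beats shutting down (which would give -$181).

x = 7; profit = $472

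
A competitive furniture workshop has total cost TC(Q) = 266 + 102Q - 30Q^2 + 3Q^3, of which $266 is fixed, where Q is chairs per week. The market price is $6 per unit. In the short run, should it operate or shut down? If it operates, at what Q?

Shut down

From TC, MC = TC'(Q) = 102 - 60Q + 9Q^2 and AVC = VC/Q = 102 - 30Q + 3Q^2.
AVC hits its minimum where MC = AVC, at Q = 5, giving min AVC = 102 - 30·5 + 3·5^2 = $27.
Since P = $6 < min AVC = $27, price fails to cover variable cost at any output.
Shutting down limits the loss to fixed cost, $266.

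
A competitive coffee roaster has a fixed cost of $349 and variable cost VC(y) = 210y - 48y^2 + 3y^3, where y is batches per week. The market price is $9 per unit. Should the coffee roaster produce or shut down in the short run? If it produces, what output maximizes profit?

Shut down

Variable cost is VC = 210y - 48y^2 + 3y^3, so AVC = VC/y = 210 - 48y + 3y^2 and MC = dTC/dy = 210 - 96y + 9y^2.
AVC is minimized where dAVC/dy = -48 + 6y = 0, at y = 8; min AVC = 210 - 48·8 + 3·8^2 = $18.
P = $9 lies below min AVC = $18; no output level covers variable cost.
Best response: produce nothing and absorb the $349 fixed cost.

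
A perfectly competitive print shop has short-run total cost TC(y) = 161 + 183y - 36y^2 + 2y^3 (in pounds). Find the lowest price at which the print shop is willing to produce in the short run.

The firm shuts down when price falls below the minimum of average variable cost. AVC = VC/y = 183 - 36y + 2y^2.
dAVC/dy = -36 + 4y = 0 gives y = 9. min AVC = 183 - 36·9 + 2·9^2 = 21.
So the shutdown price is £21.

£21 per unit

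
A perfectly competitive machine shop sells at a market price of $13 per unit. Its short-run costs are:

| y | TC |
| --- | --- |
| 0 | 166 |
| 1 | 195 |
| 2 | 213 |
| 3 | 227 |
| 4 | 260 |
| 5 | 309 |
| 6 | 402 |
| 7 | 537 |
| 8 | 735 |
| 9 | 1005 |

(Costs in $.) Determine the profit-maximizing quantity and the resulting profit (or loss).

y = 0 (shut down); profit = -$166

Compute π = P·y − TC at each output: y=0: -166; y=1: -182; y=2: -187; y=3: -188; y=4: -208; y=5: -244; y=6: -324; y=7: -446; y=8: -631; y=9: -888.
Profit is highest at y = 0. Equivalently, the lowest AVC in the table is 61/3 ≈ $20.33 at y = 3, and P = $13 falls below it — price never covers variable cost, so the firm shuts down and loses only its fixed cost.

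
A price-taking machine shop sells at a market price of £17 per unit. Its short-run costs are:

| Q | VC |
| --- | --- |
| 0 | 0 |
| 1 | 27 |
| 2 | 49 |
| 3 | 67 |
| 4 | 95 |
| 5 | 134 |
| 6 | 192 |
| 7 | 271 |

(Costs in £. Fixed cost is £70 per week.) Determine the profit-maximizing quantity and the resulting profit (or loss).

Q = 0 (shut down); profit = -£70

Compute π = P·Q − TC at each output: Q=0: -70; Q=1: -80; Q=2: -85; Q=3: -86; Q=4: -97; Q=5: -119; Q=6: -160; Q=7: -222.
Profit is highest at Q = 0. Equivalently, the lowest AVC in the table is 67/3 ≈ £22.33 at Q = 3, and P = £17 falls below it — price never covers variable cost, so the firm shuts down and loses only its fixed cost.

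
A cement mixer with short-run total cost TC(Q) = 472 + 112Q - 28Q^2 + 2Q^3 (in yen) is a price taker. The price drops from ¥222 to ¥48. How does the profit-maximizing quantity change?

Output falls from 11 to 8

MC = 112 - 56Q + 6Q^2; the shutdown threshold is min AVC = ¥14 (at Q = 7).
At P = ¥222 ≥ min AVC, set P = MC on the rising branch: Q = 11.
At P = ¥48 ≥ min AVC, set P = MC: Q = 8. The firm stays open but cuts output.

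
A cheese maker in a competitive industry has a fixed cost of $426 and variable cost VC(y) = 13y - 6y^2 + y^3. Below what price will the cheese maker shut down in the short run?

$4 per unit

The shutdown price is the minimum of AVC. VC = 13y - 6y^2 + y^3, so AVC = 13 - 6y + y^2.
dAVC/dy = -6 + 2y = 0 gives y = 3. min AVC = 13 - 6·3 + 3^2 = 4.
For P < $4 the firm produces nothing.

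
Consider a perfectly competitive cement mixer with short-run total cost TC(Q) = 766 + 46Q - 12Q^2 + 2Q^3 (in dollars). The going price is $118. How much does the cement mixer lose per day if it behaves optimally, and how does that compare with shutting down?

Profit = -$334 at Q = 6

AVC = 46 - 12Q + 2Q^2; min AVC = $28 at Q = 3. Since P = $118 ≥ min AVC, the firm produces.
MC = 46 - 24Q + 6Q^2. Setting P = MC and taking the root on the rising branch gives Q* = 6.
TR = 118·6 = 708. TC = 766 + 276 = 1042. Profit = 708 − 1042 = -$334.
Shutting down would mean losing the fixed cost of $766, so operating at a loss of $334 is better by $432.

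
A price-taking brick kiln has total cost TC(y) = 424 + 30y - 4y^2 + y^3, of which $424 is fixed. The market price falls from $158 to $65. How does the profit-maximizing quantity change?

MC = 30 - 8y + 3y^2; the shutdown threshold is min AVC = $26 (at y = 2).
At P = $158 ≥ min AVC, set P = MC on the rising branch: y = 8.
At P = $65 ≥ min AVC, set P = MC: y = 5. The firm stays open but cuts output.

Output falls from 8 to 5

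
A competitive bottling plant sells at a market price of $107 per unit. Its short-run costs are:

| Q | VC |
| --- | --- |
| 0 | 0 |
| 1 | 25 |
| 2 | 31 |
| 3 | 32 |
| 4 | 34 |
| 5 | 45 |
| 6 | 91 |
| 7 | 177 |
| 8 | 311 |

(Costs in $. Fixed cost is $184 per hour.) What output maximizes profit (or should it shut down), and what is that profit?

Compute π = P·Q − TC at each output: Q=0: -184; Q=1: -102; Q=2: -1; Q=3: 105; Q=4: 210; Q=5: 306; Q=6: 367; Q=7: 388; Q=8: 361.
Profit is maximized at Q = 7. AVC there is 177/7 = $25.29 ≤ P, so producing beats shutting down (which would give -$184).

Q = 7; profit = $388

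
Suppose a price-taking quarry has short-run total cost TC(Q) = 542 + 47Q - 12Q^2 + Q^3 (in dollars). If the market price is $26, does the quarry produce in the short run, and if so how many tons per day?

Produce at Q = 7

Variable cost is VC = 47Q - 12Q^2 + Q^3, so AVC = VC/Q = 47 - 12Q + Q^2 and MC = dTC/dQ = 47 - 24Q + 3Q^2.
AVC hits its minimum where MC = AVC, at Q = 6, giving min AVC = 47 - 12·6 + 6^2 = $11.
P = $26 exceeds min AVC = $11, so the firm stays open.
P = MC gives 21 - 24Q + 3Q^2 = 0, with roots 1 and 7. Take the larger (rising MC): Q* = 7.
Check: AVC at Q = 7 is $12 ≤ P, so revenue covers variable cost.
Profit = P·Q − TC = 26·7 − 626 = -$444, a loss, but smaller than the $542 fixed cost the firm would lose by shutting down.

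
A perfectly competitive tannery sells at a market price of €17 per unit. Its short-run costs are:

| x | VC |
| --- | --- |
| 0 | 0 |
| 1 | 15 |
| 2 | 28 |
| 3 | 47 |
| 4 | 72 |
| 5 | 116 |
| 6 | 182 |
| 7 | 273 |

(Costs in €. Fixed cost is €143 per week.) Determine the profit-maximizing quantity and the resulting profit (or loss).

x = 2; profit = -€137

Tabulate TR − TC: x=0: -143; x=1: -141; x=2: -137; x=3: -139; x=4: -147; x=5: -174; x=6: -223; x=7: -297.
Profit is maximized at x = 2. AVC there is 28/2 = €14 ≤ P, so producing beats shutting down (which would give -€143).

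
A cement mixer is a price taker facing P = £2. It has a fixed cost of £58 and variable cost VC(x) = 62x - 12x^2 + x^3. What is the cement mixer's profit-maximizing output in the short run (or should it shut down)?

Variable cost is VC = 62x - 12x^2 + x^3, so AVC = VC/x = 62 - 12x + x^2 and MC = dTC/dx = 62 - 24x + 3x^2.
The AVC parabola has its vertex at x = 12/2 = 6, where AVC = 62 - 12·6 + 6^2 = £26.
With P < min AVC (£2 < £26), every unit sold adds to the loss.
The firm minimizes its loss by shutting down and losing only its fixed cost of £58.

Shut down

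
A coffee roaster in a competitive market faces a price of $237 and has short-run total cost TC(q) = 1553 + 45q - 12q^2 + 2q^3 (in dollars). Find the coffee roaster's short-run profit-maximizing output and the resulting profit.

Profit = -$273 at q = 8

AVC = 45 - 12q + 2q^2 has its minimum $27 at q = 3; price $237 clears that bar, so the firm operates.
MC = 45 - 24q + 6q^2. Setting P = MC and taking the root on the rising branch gives q* = 8.
TR = 237·8 = 1896. TC = 1553 + 616 = 2169. Profit = 1896 − 2169 = -$273.
Shutting down would mean losing the fixed cost of $1553, so operating at a loss of $273 is better by $1280.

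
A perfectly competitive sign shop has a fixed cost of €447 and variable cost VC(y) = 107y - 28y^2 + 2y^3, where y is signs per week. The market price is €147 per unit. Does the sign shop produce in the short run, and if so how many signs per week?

From TC, MC = TC'(y) = 107 - 56y + 6y^2 and AVC = VC/y = 107 - 28y + 2y^2.
AVC is minimized where dAVC/dy = -28 + 4y = 0, at y = 7; min AVC = 107 - 28·7 + 2·7^2 = €9.
Since P = €147 ≥ min AVC = €9, price covers variable cost and the firm should produce.
Solving P = MC: -40 - 56y + 6y^2 = 0 ⇒ y = -2/3 or 10. On the upward-sloping branch, y* = 10.
Check: AVC at y = 10 is €27 ≤ P, so revenue covers variable cost.
Profit = P·y − TC = 147·10 − 717 = €753.

Produce at y = 10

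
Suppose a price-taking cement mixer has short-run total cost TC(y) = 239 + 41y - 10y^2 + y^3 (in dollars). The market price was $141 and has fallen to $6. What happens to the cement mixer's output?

Output falls from 10 to 0 (the firm shuts down)

AVC = 41 - 10y + y^2, minimized at y = 5 where min AVC = $16. MC = 41 - 20y + 3y^2.
At P = $141 ≥ min AVC, set P = MC on the rising branch: y = 10.
At P = $6 < min AVC = $16, price no longer covers variable cost at any output, so the firm shuts down: y = 0.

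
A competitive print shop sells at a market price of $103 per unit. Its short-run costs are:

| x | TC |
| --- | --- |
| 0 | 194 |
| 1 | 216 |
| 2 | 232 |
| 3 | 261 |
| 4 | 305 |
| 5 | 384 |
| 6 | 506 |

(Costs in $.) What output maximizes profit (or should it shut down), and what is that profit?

Tabulate TR − TC: x=0: -194; x=1: -113; x=2: -26; x=3: 48; x=4: 107; x=5: 131; x=6: 112.
Profit is maximized at x = 5. AVC there is 190/5 = $38 ≤ P, so producing beats shutting down (which would give -$194).

x = 5; profit = $131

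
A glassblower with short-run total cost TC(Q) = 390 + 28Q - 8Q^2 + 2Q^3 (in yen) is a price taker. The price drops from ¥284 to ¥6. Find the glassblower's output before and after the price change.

AVC = 28 - 8Q + 2Q^2, minimized at Q = 2 where min AVC = ¥20. MC = 28 - 16Q + 6Q^2.
At P = ¥284 ≥ min AVC, set P = MC on the rising branch: Q = 8.
At P = ¥6 < min AVC = ¥20, price no longer covers variable cost at any output, so the firm shuts down: Q = 0.

Output falls from 8 to 0 (the firm shuts down)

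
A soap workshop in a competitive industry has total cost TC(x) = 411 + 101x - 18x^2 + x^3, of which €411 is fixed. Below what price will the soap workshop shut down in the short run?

€20 per unit

The firm shuts down when price falls below the minimum of average variable cost. AVC = VC/x = 101 - 18x + x^2.
At the minimum of AVC, MC = AVC. MC = 101 - 36x + 3x^2; setting MC = AVC gives 2x^2 - 18x = 0, so x = 9. min AVC = 20.
The firm shuts down for any P below €20.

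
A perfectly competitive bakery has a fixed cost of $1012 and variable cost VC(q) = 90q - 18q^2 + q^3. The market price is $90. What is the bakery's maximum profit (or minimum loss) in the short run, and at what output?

AVC = 90 - 18q + q^2; min AVC = $9 at q = 9. Since P = $90 ≥ min AVC, the firm produces.
With MC = 90 - 36q + 3q^2, P = MC on the upward-sloping part at q* = 12.
TR = 90·12 = 1080. TC = 1012 + 216 = 1228. Profit = 1080 − 1228 = -$148.
Shutting down would mean losing the fixed cost of $1012, so operating at a loss of $148 is better by $864.

Profit = -$148 at q = 12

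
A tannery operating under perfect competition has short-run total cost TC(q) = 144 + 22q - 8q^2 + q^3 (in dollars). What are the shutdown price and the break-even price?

Shutdown price = $6; break-even price = $34

Shutdown price = min AVC. AVC = 22 - 8q + q^2, with vertex at q = 4 and minimum $6.
ATC = 144/q + 22 - 8q + q^2. Setting dATC/dq = −144/q^2 − 8 + 2q = 0 gives q = 6 (since 2·6^3 − 8·6^2 = 144).
min ATC = 144/6 + 22 − 8·6 + 6^2 = $34. That is the break-even price.
Between these two prices the firm operates at a loss; above $34 it earns a profit.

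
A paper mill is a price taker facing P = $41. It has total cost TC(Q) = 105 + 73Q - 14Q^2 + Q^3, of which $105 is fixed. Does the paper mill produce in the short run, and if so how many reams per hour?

Produce at Q = 8

From TC, MC = TC'(Q) = 73 - 28Q + 3Q^2 and AVC = VC/Q = 73 - 14Q + Q^2.
AVC hits its minimum where MC = AVC, at Q = 7, giving min AVC = 73 - 14·7 + 7^2 = $24.
Since P = $41 ≥ min AVC = $24, price covers variable cost and the firm should produce.
Set P = MC: 41 = 73 - 28Q + 3Q^2 → 32 - 28Q + 3Q^2 = 0. The roots are Q = 4/3 and Q = 8; the profit-maximizing output is on the rising part of MC, so Q* = 8.
Check: AVC at Q = 8 is $25 ≤ P, so revenue covers variable cost.
Profit = P·Q − TC = 41·8 − 305 = $23.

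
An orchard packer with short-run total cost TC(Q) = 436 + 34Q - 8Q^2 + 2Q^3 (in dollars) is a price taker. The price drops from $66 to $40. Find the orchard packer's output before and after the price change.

Output falls from 4 to 3

MC = 34 - 16Q + 6Q^2; the shutdown threshold is min AVC = $26 (at Q = 2).
At P = $66 ≥ min AVC, set P = MC on the rising branch: Q = 4.
At P = $40 ≥ min AVC, set P = MC: Q = 3. The firm stays open but cuts output.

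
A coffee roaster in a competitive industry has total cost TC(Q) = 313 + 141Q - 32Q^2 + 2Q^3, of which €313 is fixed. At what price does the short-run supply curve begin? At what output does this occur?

€13 per unit, at Q = 8

The firm shuts down when price falls below the minimum of average variable cost. AVC = VC/Q = 141 - 32Q + 2Q^2.
At the minimum of AVC, MC = AVC. MC = 141 - 64Q + 6Q^2; setting MC = AVC gives 4Q^2 - 32Q = 0, so Q = 8. min AVC = 13.
So the shutdown price is €13.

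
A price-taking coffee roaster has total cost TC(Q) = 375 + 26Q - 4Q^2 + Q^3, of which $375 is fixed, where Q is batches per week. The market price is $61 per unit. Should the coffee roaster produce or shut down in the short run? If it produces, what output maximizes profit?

From TC, MC = TC'(Q) = 26 - 8Q + 3Q^2 and AVC = VC/Q = 26 - 4Q + Q^2.
AVC hits its minimum where MC = AVC, at Q = 2, giving min AVC = 26 - 4·2 + 2^2 = $22.
Because $61 ≥ $22, revenue can cover variable cost; the firm operates.
P = MC gives -35 - 8Q + 3Q^2 = 0, with roots -7/3 and 5. Take the larger (rising MC): Q* = 5.
Check: AVC at Q = 5 is $31 ≤ P, so revenue covers variable cost.
Profit = P·Q − TC = 61·5 − 530 = -$225, a loss, but smaller than the $375 fixed cost the firm would lose by shutting down.

Produce at Q = 5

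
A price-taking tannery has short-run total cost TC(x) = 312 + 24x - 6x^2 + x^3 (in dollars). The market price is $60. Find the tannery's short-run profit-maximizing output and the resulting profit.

Profit = -$96 at x = 6

AVC = 24 - 6x + x^2; min AVC = $15 at x = 3. Since P = $60 ≥ min AVC, the firm produces.
MC = 24 - 12x + 3x^2. Setting P = MC and taking the root on the rising branch gives x* = 6.
TR = 60·6 = 360. TC = 312 + 144 = 456. Profit = 360 − 456 = -$96.
By producing, the firm covers all variable cost plus $216 of fixed cost; shutting down would lose the full $312.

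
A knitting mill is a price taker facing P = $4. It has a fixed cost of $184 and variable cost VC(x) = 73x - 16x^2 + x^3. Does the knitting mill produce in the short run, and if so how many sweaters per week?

Shut down

Strip out fixed cost: VC = 73x - 16x^2 + x^3. Then AVC = 73 - 16x + x^2 and MC = 73 - 32x + 3x^2.
AVC hits its minimum where MC = AVC, at x = 8, giving min AVC = 73 - 16·8 + 8^2 = $9.
With P < min AVC ($4 < $9), every unit sold adds to the loss.
Shutting down limits the loss to fixed cost, $184.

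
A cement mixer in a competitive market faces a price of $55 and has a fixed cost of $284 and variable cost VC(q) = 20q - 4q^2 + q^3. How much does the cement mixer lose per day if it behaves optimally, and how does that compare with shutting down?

Profit = -$134 at q = 5

AVC = 20 - 4q + q^2; min AVC = $16 at q = 2. Since P = $55 ≥ min AVC, the firm produces.
With MC = 20 - 8q + 3q^2, P = MC on the upward-sloping part at q* = 5.
TR = 55·5 = 275. TC = 284 + 125 = 409. Profit = 275 − 409 = -$134.
Shutting down would mean losing the fixed cost of $284, so operating at a loss of $134 is better by $150.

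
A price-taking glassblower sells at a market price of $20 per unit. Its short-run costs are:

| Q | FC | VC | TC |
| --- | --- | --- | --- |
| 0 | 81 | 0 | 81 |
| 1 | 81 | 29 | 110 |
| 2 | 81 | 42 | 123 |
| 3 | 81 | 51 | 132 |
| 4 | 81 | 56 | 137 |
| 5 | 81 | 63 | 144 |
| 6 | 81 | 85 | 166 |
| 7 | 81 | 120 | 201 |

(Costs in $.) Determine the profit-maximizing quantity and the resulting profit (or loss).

Tabulate TR − TC: Q=0: -81; Q=1: -90; Q=2: -83; Q=3: -72; Q=4: -57; Q=5: -44; Q=6: -46; Q=7: -61.
Profit is maximized at Q = 5. AVC there is 63/5 = $12.60 ≤ P, so producing beats shutting down (which would give -$81).

Q = 5; profit = -$44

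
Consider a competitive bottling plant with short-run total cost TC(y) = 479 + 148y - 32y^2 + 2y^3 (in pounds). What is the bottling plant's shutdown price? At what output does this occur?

£20 per unit, at y = 8

The firm shuts down when price falls below the minimum of average variable cost. AVC = VC/y = 148 - 32y + 2y^2.
At the minimum of AVC, MC = AVC. MC = 148 - 64y + 6y^2; setting MC = AVC gives 4y^2 - 32y = 0, so y = 8. min AVC = 20.
So the shutdown price is £20.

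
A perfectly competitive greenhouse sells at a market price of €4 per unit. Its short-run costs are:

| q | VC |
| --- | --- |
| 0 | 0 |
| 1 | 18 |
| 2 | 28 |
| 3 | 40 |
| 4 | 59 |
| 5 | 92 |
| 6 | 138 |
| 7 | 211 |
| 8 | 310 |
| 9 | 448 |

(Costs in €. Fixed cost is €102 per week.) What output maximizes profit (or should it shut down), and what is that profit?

Compute π = P·q − TC at each output: q=0: -102; q=1: -116; q=2: -122; q=3: -130; q=4: -145; q=5: -174; q=6: -216; q=7: -285; q=8: -380; q=9: -514.
Profit is highest at q = 0. Equivalently, the lowest AVC in the table is 40/3 ≈ €13.33 at q = 3, and P = €4 falls below it — price never covers variable cost, so the firm shuts down and loses only its fixed cost.

q = 0 (shut down); profit = -€102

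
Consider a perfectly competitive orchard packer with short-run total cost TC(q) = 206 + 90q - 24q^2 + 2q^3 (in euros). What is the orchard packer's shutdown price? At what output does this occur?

€18 per unit, at q = 6

The firm shuts down when price falls below the minimum of average variable cost. AVC = VC/q = 90 - 24q + 2q^2.
dAVC/dq = -24 + 4q = 0 gives q = 6. min AVC = 90 - 24·6 + 2·6^2 = 18.
For P < €18 the firm produces nothing.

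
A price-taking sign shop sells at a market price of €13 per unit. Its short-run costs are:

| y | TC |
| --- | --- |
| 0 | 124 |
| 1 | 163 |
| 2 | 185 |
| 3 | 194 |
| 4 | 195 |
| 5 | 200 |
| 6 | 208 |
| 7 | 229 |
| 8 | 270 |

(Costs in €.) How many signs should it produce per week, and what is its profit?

Compute π = P·y − TC at each output: y=0: -124; y=1: -150; y=2: -159; y=3: -155; y=4: -143; y=5: -135; y=6: -130; y=7: -138; y=8: -166.
Profit is highest at y = 0. Equivalently, the lowest AVC in the table is 84/6 ≈ €14 at y = 6, and P = €13 falls below it — price never covers variable cost, so the firm shuts down and loses only its fixed cost.

y = 0 (shut down); profit = -€124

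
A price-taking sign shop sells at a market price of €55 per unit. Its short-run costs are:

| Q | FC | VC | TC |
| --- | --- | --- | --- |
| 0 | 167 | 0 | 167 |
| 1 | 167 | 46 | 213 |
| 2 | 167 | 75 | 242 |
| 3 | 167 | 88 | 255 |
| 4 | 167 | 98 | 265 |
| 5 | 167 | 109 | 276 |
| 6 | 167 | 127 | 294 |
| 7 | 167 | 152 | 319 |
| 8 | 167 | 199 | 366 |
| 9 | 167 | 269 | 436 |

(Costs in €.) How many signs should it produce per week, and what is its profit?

Q = 8; profit = €74

Compute π = P·Q − TC at each output: Q=0: -167; Q=1: -158; Q=2: -132; Q=3: -90; Q=4: -45; Q=5: -1; Q=6: 36; Q=7: 66; Q=8: 74; Q=9: 59.
Profit is maximized at Q = 8. AVC there is 199/8 = €24.88 ≤ P, so producing beats shutting down (which would give -€167).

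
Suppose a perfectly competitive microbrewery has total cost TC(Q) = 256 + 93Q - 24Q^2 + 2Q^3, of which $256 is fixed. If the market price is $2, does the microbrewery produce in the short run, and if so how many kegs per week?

Variable cost is VC = 93Q - 24Q^2 + 2Q^3, so AVC = VC/Q = 93 - 24Q + 2Q^2 and MC = dTC/dQ = 93 - 48Q + 6Q^2.
The AVC parabola has its vertex at Q = 24/4 = 6, where AVC = 93 - 24·6 + 2·6^2 = $21.
Since P = $2 < min AVC = $21, price fails to cover variable cost at any output.
Best response: produce nothing and absorb the $256 fixed cost.

Shut down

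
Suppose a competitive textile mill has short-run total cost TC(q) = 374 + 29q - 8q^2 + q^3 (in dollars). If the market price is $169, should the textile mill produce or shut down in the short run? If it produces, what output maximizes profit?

Variable cost is VC = 29q - 8q^2 + q^3, so AVC = VC/q = 29 - 8q + q^2 and MC = dTC/dq = 29 - 16q + 3q^2.
AVC is minimized where dAVC/dq = -8 + 2q = 0, at q = 4; min AVC = 29 - 8·4 + 4^2 = $13.
P = $169 exceeds min AVC = $13, so the firm stays open.
Set P = MC: 169 = 29 - 16q + 3q^2 → -140 - 16q + 3q^2 = 0. The roots are q = -14/3 and q = 10; the profit-maximizing output is on the rising part of MC, so q* = 10.
Check: AVC at q = 10 is $49 ≤ P, so revenue covers variable cost.
Profit = P·q − TC = 169·10 − 864 = $826.

Produce at q = 10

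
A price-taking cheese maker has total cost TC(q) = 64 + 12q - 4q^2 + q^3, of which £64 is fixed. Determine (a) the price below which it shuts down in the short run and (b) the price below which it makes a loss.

Shutdown price = £8; break-even price = £28

AVC = 12 - 4q + q^2; minimized at q = 2, giving min AVC = £8. That is the shutdown price.
ATC = 64/q + 12 - 4q + q^2. Setting dATC/dq = −64/q^2 − 4 + 2q = 0 gives q = 4 (since 2·4^3 − 4·4^2 = 64).
min ATC = 64/4 + 12 − 4·4 + 4^2 = £28. That is the break-even price.
For £8 ≤ P < £28 the firm produces at a loss; below £8 it shuts down.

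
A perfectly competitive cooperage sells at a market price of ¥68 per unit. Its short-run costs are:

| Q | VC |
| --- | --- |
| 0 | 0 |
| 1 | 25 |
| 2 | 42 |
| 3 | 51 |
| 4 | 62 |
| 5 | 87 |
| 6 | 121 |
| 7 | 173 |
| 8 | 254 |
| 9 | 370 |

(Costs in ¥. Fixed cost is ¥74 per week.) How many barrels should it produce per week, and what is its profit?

Profit at each row (π = 68Q − TC): Q=0: -74; Q=1: -31; Q=2: 20; Q=3: 79; Q=4: 136; Q=5: 179; Q=6: 213; Q=7: 229; Q=8: 216; Q=9: 168.
Profit is maximized at Q = 7. AVC there is 173/7 = ¥24.71 ≤ P, so producing beats shutting down (which would give -¥74).

Q = 7; profit = ¥229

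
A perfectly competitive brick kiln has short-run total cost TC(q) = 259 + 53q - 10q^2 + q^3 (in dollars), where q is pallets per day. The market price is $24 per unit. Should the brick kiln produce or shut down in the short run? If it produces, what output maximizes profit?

Strip out fixed cost: VC = 53q - 10q^2 + q^3. Then AVC = 53 - 10q + q^2 and MC = 53 - 20q + 3q^2.
AVC is minimized where dAVC/dq = -10 + 2q = 0, at q = 5; min AVC = 53 - 10·5 + 5^2 = $28.
With P < min AVC ($24 < $28), every unit sold adds to the loss.
Shutting down limits the loss to fixed cost, $259.

Shut down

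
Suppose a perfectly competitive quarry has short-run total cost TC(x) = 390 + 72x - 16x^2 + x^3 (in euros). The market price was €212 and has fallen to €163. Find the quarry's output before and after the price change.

Output falls from 14 to 13

MC = 72 - 32x + 3x^2; the shutdown threshold is min AVC = €8 (at x = 8).
At P = €212 ≥ min AVC, set P = MC on the rising branch: x = 14.
At P = €163 ≥ min AVC, set P = MC: x = 13. The firm stays open but cuts output.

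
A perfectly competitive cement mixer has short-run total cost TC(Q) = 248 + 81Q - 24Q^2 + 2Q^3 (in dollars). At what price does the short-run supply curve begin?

$9 per unit

Short-run supply begins at min AVC. From VC = 81Q - 24Q^2 + 2Q^3, AVC = 81 - 24Q + 2Q^2.
At the minimum of AVC, MC = AVC. MC = 81 - 48Q + 6Q^2; setting MC = AVC gives 4Q^2 - 24Q = 0, so Q = 6. min AVC = 9.
The firm shuts down for any P below $9.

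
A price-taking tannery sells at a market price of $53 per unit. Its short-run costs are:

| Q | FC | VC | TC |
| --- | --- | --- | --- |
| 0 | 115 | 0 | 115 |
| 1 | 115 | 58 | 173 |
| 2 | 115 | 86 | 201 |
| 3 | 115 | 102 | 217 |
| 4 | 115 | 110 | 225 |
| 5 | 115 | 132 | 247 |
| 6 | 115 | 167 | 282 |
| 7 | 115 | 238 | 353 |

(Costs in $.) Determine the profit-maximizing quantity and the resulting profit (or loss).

Compute π = P·Q − TC at each output: Q=0: -115; Q=1: -120; Q=2: -95; Q=3: -58; Q=4: -13; Q=5: 18; Q=6: 36; Q=7: 18.
Profit is maximized at Q = 6. AVC there is 167/6 = $27.83 ≤ P, so producing beats shutting down (which would give -$115).

Q = 6; profit = $36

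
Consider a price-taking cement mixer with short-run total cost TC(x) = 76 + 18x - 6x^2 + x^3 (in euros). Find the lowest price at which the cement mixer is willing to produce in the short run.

€9 per unit

The shutdown price is the minimum of AVC. VC = 18x - 6x^2 + x^3, so AVC = 18 - 6x + x^2.
At the minimum of AVC, MC = AVC. MC = 18 - 12x + 3x^2; setting MC = AVC gives 2x^2 - 6x = 0, so x = 3. min AVC = 9.
For P < €9 the firm produces nothing.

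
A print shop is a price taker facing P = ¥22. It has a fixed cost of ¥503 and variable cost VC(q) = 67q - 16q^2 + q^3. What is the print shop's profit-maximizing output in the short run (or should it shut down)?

From TC, MC = TC'(q) = 67 - 32q + 3q^2 and AVC = VC/q = 67 - 16q + q^2.
The AVC parabola has its vertex at q = 16/2 = 8, where AVC = 67 - 16·8 + 8^2 = ¥3.
Since P = ¥22 ≥ min AVC = ¥3, price covers variable cost and the firm should produce.
P = MC gives 45 - 32q + 3q^2 = 0, with roots 5/3 and 9. Take the larger (rising MC): q* = 9.
Check: AVC at q = 9 is ¥4 ≤ P, so revenue covers variable cost.
Profit = P·q − TC = 22·9 − 539 = -¥341, a loss, but smaller than the ¥503 fixed cost the firm would lose by shutting down.

Produce at q = 9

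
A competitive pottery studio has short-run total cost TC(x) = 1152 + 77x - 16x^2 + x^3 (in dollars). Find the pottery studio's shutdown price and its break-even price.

Shutdown price = $13; break-even price = $125

AVC = 77 - 16x + x^2; minimized at x = 8, giving min AVC = $13. That is the shutdown price.
ATC = 1152/x + 77 - 16x + x^2. Setting dATC/dx = −1152/x^2 − 16 + 2x = 0 gives x = 12 (since 2·12^3 − 16·12^2 = 1152).
min ATC = 1152/12 + 77 − 16·12 + 12^2 = $125. That is the break-even price.
For $13 ≤ P < $125 the firm produces at a loss; below $13 it shuts down.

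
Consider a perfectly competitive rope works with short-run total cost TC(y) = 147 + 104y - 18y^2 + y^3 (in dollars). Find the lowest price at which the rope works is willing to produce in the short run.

$23 per unit

The shutdown price is the minimum of AVC. VC = 104y - 18y^2 + y^3, so AVC = 104 - 18y + y^2.
At the minimum of AVC, MC = AVC. MC = 104 - 36y + 3y^2; setting MC = AVC gives 2y^2 - 18y = 0, so y = 9. min AVC = 23.
The firm shuts down for any P below $23.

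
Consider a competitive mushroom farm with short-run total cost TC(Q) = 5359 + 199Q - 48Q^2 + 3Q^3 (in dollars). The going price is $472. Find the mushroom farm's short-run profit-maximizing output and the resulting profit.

Profit = -$289 at Q = 13

AVC = 199 - 48Q + 3Q^2 has its minimum $7 at Q = 8; price $472 clears that bar, so the firm operates.
With MC = 199 - 96Q + 9Q^2, P = MC on the upward-sloping part at Q* = 13.
TR = 472·13 = 6136. TC = 5359 + 1066 = 6425. Profit = 6136 − 6425 = -$289.
Shutting down would mean losing the fixed cost of $5359, so operating at a loss of $289 is better by $5070.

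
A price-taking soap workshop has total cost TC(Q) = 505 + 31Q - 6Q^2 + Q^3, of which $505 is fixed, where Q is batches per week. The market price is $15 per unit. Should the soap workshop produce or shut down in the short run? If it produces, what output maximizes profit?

Shut down

Variable cost is VC = 31Q - 6Q^2 + Q^3, so AVC = VC/Q = 31 - 6Q + Q^2 and MC = dTC/dQ = 31 - 12Q + 3Q^2.
AVC hits its minimum where MC = AVC, at Q = 3, giving min AVC = 31 - 6·3 + 3^2 = $22.
Since P = $15 < min AVC = $22, price fails to cover variable cost at any output.
Best response: produce nothing and absorb the $505 fixed cost.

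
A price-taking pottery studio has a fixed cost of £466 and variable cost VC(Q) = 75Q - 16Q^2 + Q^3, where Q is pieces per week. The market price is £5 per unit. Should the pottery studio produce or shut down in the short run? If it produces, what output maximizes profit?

Strip out fixed cost: VC = 75Q - 16Q^2 + Q^3. Then AVC = 75 - 16Q + Q^2 and MC = 75 - 32Q + 3Q^2.
AVC hits its minimum where MC = AVC, at Q = 8, giving min AVC = 75 - 16·8 + 8^2 = £11.
With P < min AVC (£5 < £11), every unit sold adds to the loss.
Shutting down limits the loss to fixed cost, £466.

Shut down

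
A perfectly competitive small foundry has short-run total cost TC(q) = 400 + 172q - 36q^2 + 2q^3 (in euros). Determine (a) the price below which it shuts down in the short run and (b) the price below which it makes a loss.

AVC = 172 - 36q + 2q^2; minimized at q = 9, giving min AVC = €10. That is the shutdown price.
ATC = 400/q + 172 - 36q + 2q^2. Setting dATC/dq = −400/q^2 − 36 + 4q = 0 gives q = 10 (since 4·10^3 − 36·10^2 = 400).
min ATC = 400/10 + 172 − 36·10 + 2·10^2 = €52. That is the break-even price.
For €10 ≤ P < €52 the firm produces at a loss; below €10 it shuts down.

Shutdown price = €10; break-even price = €52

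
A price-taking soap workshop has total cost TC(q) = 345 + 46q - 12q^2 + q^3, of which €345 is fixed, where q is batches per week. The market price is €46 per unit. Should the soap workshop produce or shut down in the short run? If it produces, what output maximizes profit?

Produce at q = 8

Variable cost is VC = 46q - 12q^2 + q^3, so AVC = VC/q = 46 - 12q + q^2 and MC = dTC/dq = 46 - 24q + 3q^2.
The AVC parabola has its vertex at q = 12/2 = 6, where AVC = 46 - 12·6 + 6^2 = €10.
Because €46 ≥ €10, revenue can cover variable cost; the firm operates.
Set P = MC: 46 = 46 - 24q + 3q^2 → -24q + 3q^2 = 0. The roots are q = 0 and q = 8; the profit-maximizing output is on the rising part of MC, so q* = 8.
Check: AVC at q = 8 is €14 ≤ P, so revenue covers variable cost.
Profit = P·q − TC = 46·8 − 457 = -€89, a loss, but smaller than the €345 fixed cost the firm would lose by shutting down.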